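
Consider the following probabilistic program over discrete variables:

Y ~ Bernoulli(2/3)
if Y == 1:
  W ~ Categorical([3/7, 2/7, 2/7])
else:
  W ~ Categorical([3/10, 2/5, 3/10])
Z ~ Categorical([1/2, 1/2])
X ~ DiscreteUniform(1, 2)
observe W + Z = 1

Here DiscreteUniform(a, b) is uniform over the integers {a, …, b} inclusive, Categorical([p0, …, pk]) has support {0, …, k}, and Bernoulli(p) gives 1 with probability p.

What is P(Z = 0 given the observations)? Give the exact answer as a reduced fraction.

Enumerate traces; 8 have nonzero weight after conditioning:
  (Y=0, W=0, Z=1, X=1) weight 1/40
  (Y=0, W=0, Z=1, X=2) weight 1/40
  (Y=0, W=1, Z=0, X=1) weight 1/30
  (Y=0, W=1, Z=0, X=2) weight 1/30
  (Y=1, W=0, Z=1, X=1) weight 1/14
  (Y=1, W=0, Z=1, X=2) weight 1/14
  (Y=1, W=1, Z=0, X=1) weight 1/21
  (Y=1, W=1, Z=0, X=2) weight 1/21
Group by Z:
  weight(Z=0) = 17/105
  weight(Z=1) = 27/140
Total weight = 17/105 + 27/140 = 149/420
P(Z=0 | obs) = 17/105 / 149/420 = 68/149
P(Z=1 | obs) = 27/140 / 149/420 = 81/149

P(Z = 0 | obs) = 68/149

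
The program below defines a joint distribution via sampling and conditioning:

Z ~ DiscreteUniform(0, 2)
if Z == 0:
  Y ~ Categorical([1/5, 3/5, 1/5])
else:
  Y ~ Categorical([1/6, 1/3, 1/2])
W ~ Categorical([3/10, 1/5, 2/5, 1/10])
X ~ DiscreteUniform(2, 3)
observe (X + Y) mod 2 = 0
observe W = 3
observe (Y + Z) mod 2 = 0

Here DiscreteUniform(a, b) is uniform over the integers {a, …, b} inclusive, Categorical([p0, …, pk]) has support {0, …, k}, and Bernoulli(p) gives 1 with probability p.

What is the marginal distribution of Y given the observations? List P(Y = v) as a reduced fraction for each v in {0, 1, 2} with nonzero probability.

P(Y=0) = 11/42, P(Y=1) = 5/21, P(Y=2) = 1/2

Enumerate traces; 5 have nonzero weight after conditioning:
  (Z=0, Y=0, W=3, X=2) weight 1/300
  (Z=0, Y=2, W=3, X=2) weight 1/300
  (Z=1, Y=1, W=3, X=3) weight 1/180
  (Z=2, Y=0, W=3, X=2) weight 1/360
  (Z=2, Y=2, W=3, X=2) weight 1/120
Group by Y:
  weight(Y=0) = 11/1800
  weight(Y=1) = 1/180
  weight(Y=2) = 7/600
Total weight = 11/1800 + 1/180 + 7/600 = 7/300
P(Y=0 | obs) = 11/1800 / 7/300 = 11/42
P(Y=1 | obs) = 1/180 / 7/300 = 5/21
P(Y=2 | obs) = 7/600 / 7/300 = 1/2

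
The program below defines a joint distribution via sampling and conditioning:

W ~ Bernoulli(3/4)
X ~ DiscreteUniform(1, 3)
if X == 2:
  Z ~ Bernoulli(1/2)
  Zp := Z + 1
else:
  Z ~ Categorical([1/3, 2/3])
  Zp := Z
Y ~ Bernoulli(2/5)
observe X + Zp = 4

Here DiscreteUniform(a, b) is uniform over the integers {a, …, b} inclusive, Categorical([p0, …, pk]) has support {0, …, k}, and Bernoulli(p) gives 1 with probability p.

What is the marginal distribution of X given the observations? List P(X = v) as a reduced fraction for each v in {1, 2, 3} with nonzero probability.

P(X=2) = 3/7, P(X=3) = 4/7

Enumerate traces; 8 have nonzero weight after conditioning:
  (W=0, X=2, Z=1, Y=0) weight 1/40
  (W=0, X=2, Z=1, Y=1) weight 1/60
  (W=0, X=3, Z=1, Y=0) weight 1/30
  (W=0, X=3, Z=1, Y=1) weight 1/45
  (W=1, X=2, Z=1, Y=0) weight 3/40
  (W=1, X=2, Z=1, Y=1) weight 1/20
  (W=1, X=3, Z=1, Y=0) weight 1/10
  (W=1, X=3, Z=1, Y=1) weight 1/15
Group by X:
  weight(X=2) = 1/6
  weight(X=3) = 2/9
Total weight = 1/6 + 2/9 = 7/18
P(X=2 | obs) = 1/6 / 7/18 = 3/7
P(X=3 | obs) = 2/9 / 7/18 = 4/7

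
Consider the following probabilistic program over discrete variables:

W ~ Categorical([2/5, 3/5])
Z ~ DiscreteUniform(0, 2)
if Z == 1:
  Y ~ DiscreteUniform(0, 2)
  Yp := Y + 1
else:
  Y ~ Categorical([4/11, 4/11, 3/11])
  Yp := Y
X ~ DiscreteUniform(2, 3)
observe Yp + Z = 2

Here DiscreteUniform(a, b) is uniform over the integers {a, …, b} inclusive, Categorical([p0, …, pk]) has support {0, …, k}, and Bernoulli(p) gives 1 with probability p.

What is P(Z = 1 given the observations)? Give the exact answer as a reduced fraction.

Enumerate traces; 12 have nonzero weight after conditioning:
  (W=0, Z=0, Y=2, X=2) weight 1/55
  (W=0, Z=0, Y=2, X=3) weight 1/55
  (W=0, Z=1, Y=0, X=2) weight 1/45
  (W=0, Z=1, Y=0, X=3) weight 1/45
  (W=0, Z=2, Y=0, X=2) weight 4/165
  (W=0, Z=2, Y=0, X=3) weight 4/165
  (W=1, Z=0, Y=2, X=2) weight 3/110
  (W=1, Z=0, Y=2, X=3) weight 3/110
  … 4 more
Group by Z:
  weight(Z=0) = 1/11
  weight(Z=1) = 1/9
  weight(Z=2) = 4/33
Total weight = 1/11 + 1/9 + 4/33 = 32/99
P(Z=0 | obs) = 1/11 / 32/99 = 9/32
P(Z=1 | obs) = 1/9 / 32/99 = 11/32
P(Z=2 | obs) = 4/33 / 32/99 = 3/8

P(Z = 1 | obs) = 11/32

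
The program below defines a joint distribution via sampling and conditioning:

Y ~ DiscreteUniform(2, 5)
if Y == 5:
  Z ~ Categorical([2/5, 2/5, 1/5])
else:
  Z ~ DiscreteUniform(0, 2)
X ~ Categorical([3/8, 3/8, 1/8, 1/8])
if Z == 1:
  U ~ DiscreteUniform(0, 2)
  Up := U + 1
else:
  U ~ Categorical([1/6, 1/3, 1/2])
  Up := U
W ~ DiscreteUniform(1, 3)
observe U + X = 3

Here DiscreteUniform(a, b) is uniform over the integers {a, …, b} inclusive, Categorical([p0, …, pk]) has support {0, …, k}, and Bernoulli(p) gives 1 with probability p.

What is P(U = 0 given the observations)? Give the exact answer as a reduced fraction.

P(U = 0 | obs) = 27/226

Enumerate traces; 108 have nonzero weight after conditioning:
  (Y=2, Z=0, X=1, U=2, W=1) weight 1/192
  (Y=2, Z=0, X=1, U=2, W=2) weight 1/192
  (Y=2, Z=0, X=1, U=2, W=3) weight 1/192
  (Y=2, Z=0, X=2, U=1, W=1) weight 1/864
  (Y=2, Z=0, X=2, U=1, W=2) weight 1/864
  (Y=2, Z=0, X=2, U=1, W=3) weight 1/864
  (Y=2, Z=0, X=3, U=0, W=1) weight 1/1728
  (Y=2, Z=0, X=3, U=0, W=2) weight 1/1728
  … 100 more
Group by U:
  weight(U=0) = 9/320
  weight(U=1) = 1/24
  weight(U=2) = 53/320
Total weight = 9/320 + 1/24 + 53/320 = 113/480
P(U=0 | obs) = 9/320 / 113/480 = 27/226
P(U=1 | obs) = 1/24 / 113/480 = 20/113
P(U=2 | obs) = 53/320 / 113/480 = 159/226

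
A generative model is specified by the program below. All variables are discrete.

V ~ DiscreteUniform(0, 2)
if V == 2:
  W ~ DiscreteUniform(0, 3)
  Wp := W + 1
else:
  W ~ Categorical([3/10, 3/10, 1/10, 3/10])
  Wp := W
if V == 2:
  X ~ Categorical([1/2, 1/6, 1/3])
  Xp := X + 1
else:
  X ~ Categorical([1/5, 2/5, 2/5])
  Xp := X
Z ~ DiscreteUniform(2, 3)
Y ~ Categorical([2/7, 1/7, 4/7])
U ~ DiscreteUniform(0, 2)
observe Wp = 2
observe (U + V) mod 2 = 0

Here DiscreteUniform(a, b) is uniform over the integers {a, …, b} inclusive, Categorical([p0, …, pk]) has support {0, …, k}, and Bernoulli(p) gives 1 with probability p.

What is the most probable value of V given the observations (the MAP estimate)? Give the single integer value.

Enumerate traces; 90 have nonzero weight after conditioning:
  (V=0, W=2, X=0, Z=2, Y=0, U=0) weight 1/3150
  (V=0, W=2, X=0, Z=2, Y=0, U=2) weight 1/3150
  (V=0, W=2, X=0, Z=2, Y=1, U=0) weight 1/6300
  (V=0, W=2, X=0, Z=2, Y=1, U=2) weight 1/6300
  (V=0, W=2, X=0, Z=2, Y=2, U=0) weight 1/1575
  (V=0, W=2, X=0, Z=2, Y=2, U=2) weight 1/1575
  (V=0, W=2, X=0, Z=3, Y=0, U=0) weight 1/3150
  (V=0, W=2, X=0, Z=3, Y=0, U=2) weight 1/3150
  (V=1, W=2, X=0, Z=2, Y=0, U=1) weight 1/3150
  (V=2, W=1, X=0, Z=2, Y=0, U=0) weight 1/504
  … 80 more
Group by V:
  weight(V=0) = 1/45
  weight(V=1) = 1/90
  weight(V=2) = 1/18
Total weight = 1/45 + 1/90 + 1/18 = 4/45
P(V=0 | obs) = 1/45 / 4/45 = 1/4
P(V=1 | obs) = 1/90 / 4/45 = 1/8
P(V=2 | obs) = 1/18 / 4/45 = 5/8
argmax = 2

argmax_v P(V = v | obs) = 2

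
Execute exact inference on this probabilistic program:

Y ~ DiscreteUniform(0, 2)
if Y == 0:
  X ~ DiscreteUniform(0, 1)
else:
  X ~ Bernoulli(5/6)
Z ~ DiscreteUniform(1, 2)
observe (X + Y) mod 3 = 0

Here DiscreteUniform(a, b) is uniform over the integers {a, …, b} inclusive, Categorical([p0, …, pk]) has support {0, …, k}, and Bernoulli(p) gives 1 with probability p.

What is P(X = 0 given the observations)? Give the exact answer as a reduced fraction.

P(X = 0 | obs) = 3/8

Enumerate traces; 4 have nonzero weight after conditioning:
  (Y=0, X=0, Z=1) weight 1/12
  (Y=0, X=0, Z=2) weight 1/12
  (Y=2, X=1, Z=1) weight 5/36
  (Y=2, X=1, Z=2) weight 5/36
Group by X:
  weight(X=0) = 1/6
  weight(X=1) = 5/18
Total weight = 1/6 + 5/18 = 4/9
P(X=0 | obs) = 1/6 / 4/9 = 3/8
P(X=1 | obs) = 5/18 / 4/9 = 5/8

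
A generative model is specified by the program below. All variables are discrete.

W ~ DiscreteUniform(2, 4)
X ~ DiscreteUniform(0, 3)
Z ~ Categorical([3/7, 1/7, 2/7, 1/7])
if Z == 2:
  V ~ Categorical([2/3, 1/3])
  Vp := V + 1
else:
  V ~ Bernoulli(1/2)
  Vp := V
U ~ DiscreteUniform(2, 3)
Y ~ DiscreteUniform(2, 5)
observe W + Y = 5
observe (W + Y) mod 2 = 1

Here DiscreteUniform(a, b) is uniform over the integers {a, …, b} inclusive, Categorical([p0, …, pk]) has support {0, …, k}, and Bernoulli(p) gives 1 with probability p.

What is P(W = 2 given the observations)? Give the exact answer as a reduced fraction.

P(W = 2 | obs) = 1/2

Enumerate traces; 128 have nonzero weight after conditioning:
  (W=2, X=0, Z=0, V=0, U=2, Y=3) weight 1/448
  (W=2, X=0, Z=0, V=0, U=3, Y=3) weight 1/448
  (W=2, X=0, Z=0, V=1, U=2, Y=3) weight 1/448
  (W=2, X=0, Z=0, V=1, U=3, Y=3) weight 1/448
  (W=2, X=0, Z=1, V=0, U=2, Y=3) weight 1/1344
  (W=2, X=0, Z=1, V=0, U=3, Y=3) weight 1/1344
  (W=2, X=0, Z=1, V=1, U=2, Y=3) weight 1/1344
  (W=2, X=0, Z=1, V=1, U=3, Y=3) weight 1/1344
  (W=3, X=0, Z=0, V=0, U=2, Y=2) weight 1/448
  … 119 more
Group by W:
  weight(W=2) = 1/12
  weight(W=3) = 1/12
Total weight = 1/12 + 1/12 = 1/6
P(W=2 | obs) = 1/12 / 1/6 = 1/2
P(W=3 | obs) = 1/12 / 1/6 = 1/2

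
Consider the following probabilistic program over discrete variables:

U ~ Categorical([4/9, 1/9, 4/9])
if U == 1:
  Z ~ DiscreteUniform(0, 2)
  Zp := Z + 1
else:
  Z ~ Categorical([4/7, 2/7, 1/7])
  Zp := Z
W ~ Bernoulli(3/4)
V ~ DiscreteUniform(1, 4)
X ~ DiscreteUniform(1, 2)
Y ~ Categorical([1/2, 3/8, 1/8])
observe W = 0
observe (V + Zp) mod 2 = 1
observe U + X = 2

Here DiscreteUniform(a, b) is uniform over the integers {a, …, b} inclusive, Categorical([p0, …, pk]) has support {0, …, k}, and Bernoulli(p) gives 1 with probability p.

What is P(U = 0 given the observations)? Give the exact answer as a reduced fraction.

P(U = 0 | obs) = 4/5

Enumerate traces; 36 have nonzero weight after conditioning:
  (U=0, Z=0, W=0, V=1, X=2, Y=0) weight 1/252
  (U=0, Z=0, W=0, V=1, X=2, Y=1) weight 1/336
  (U=0, Z=0, W=0, V=1, X=2, Y=2) weight 1/1008
  (U=0, Z=0, W=0, V=3, X=2, Y=0) weight 1/252
  (U=0, Z=0, W=0, V=3, X=2, Y=1) weight 1/336
  (U=0, Z=0, W=0, V=3, X=2, Y=2) weight 1/1008
  (U=0, Z=1, W=0, V=2, X=2, Y=0) weight 1/504
  (U=0, Z=1, W=0, V=2, X=2, Y=1) weight 1/672
  (U=1, Z=0, W=0, V=2, X=1, Y=0) weight 1/1728
  … 27 more
Group by U:
  weight(U=0) = 1/36
  weight(U=1) = 1/144
Total weight = 1/36 + 1/144 = 5/144
P(U=0 | obs) = 1/36 / 5/144 = 4/5
P(U=1 | obs) = 1/144 / 5/144 = 1/5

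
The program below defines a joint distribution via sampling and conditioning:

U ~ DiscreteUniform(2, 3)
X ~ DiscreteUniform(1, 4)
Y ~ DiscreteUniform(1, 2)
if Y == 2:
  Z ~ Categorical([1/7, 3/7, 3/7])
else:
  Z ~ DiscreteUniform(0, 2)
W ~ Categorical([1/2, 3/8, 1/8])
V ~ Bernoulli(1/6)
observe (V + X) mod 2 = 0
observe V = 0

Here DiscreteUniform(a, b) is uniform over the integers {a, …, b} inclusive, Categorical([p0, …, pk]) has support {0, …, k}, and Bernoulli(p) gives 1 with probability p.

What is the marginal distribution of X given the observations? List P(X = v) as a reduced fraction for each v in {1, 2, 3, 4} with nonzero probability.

Enumerate traces; 72 have nonzero weight after conditioning:
  (U=2, X=2, Y=1, Z=0, W=0, V=0) weight 5/576
  (U=2, X=2, Y=1, Z=0, W=1, V=0) weight 5/768
  (U=2, X=2, Y=1, Z=0, W=2, V=0) weight 5/2304
  (U=2, X=2, Y=1, Z=1, W=0, V=0) weight 5/576
  (U=2, X=2, Y=1, Z=1, W=1, V=0) weight 5/768
  (U=2, X=2, Y=1, Z=1, W=2, V=0) weight 5/2304
  (U=2, X=2, Y=1, Z=2, W=0, V=0) weight 5/576
  (U=2, X=2, Y=1, Z=2, W=1, V=0) weight 5/768
  (U=2, X=4, Y=1, Z=0, W=0, V=0) weight 5/576
  … 63 more
Group by X:
  weight(X=2) = 5/24
  weight(X=4) = 5/24
Total weight = 5/24 + 5/24 = 5/12
P(X=2 | obs) = 5/24 / 5/12 = 1/2
P(X=4 | obs) = 5/24 / 5/12 = 1/2

P(X=2) = 1/2, P(X=4) = 1/2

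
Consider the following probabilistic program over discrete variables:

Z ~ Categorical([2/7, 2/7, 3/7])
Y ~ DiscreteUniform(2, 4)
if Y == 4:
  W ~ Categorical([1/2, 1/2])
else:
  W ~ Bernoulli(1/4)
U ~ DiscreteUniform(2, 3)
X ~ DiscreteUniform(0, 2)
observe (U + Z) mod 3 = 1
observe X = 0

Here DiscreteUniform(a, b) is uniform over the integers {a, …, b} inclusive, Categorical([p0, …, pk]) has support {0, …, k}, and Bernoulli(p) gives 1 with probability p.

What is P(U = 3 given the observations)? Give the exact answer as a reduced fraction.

Enumerate traces; 12 have nonzero weight after conditioning:
  (Z=1, Y=2, W=0, U=3, X=0) weight 1/84
  (Z=1, Y=2, W=1, U=3, X=0) weight 1/252
  (Z=1, Y=3, W=0, U=3, X=0) weight 1/84
  (Z=1, Y=3, W=1, U=3, X=0) weight 1/252
  (Z=1, Y=4, W=0, U=3, X=0) weight 1/126
  (Z=1, Y=4, W=1, U=3, X=0) weight 1/126
  (Z=2, Y=2, W=0, U=2, X=0) weight 1/56
  (Z=2, Y=2, W=1, U=2, X=0) weight 1/168
  … 4 more
Group by U:
  weight(U=2) = 1/14
  weight(U=3) = 1/21
Total weight = 1/14 + 1/21 = 5/42
P(U=2 | obs) = 1/14 / 5/42 = 3/5
P(U=3 | obs) = 1/21 / 5/42 = 2/5

P(U = 3 | obs) = 2/5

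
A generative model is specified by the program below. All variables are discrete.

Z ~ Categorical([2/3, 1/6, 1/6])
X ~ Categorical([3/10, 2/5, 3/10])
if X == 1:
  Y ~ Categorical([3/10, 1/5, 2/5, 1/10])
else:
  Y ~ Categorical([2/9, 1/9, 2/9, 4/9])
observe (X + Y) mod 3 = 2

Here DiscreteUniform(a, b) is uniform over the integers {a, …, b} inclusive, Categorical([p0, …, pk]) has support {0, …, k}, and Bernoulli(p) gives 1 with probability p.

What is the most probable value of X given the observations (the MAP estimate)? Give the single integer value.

Enumerate traces; 12 have nonzero weight after conditioning:
  (Z=0, X=0, Y=2) weight 2/45
  (Z=0, X=1, Y=1) weight 4/75
  (Z=0, X=2, Y=0) weight 2/45
  (Z=0, X=2, Y=3) weight 4/45
  (Z=1, X=0, Y=2) weight 1/90
  (Z=1, X=1, Y=1) weight 1/75
  (Z=1, X=2, Y=0) weight 1/90
  (Z=1, X=2, Y=3) weight 1/45
  … 4 more
Group by X:
  weight(X=0) = 1/15
  weight(X=1) = 2/25
  weight(X=2) = 1/5
Total weight = 1/15 + 2/25 + 1/5 = 26/75
P(X=0 | obs) = 1/15 / 26/75 = 5/26
P(X=1 | obs) = 2/25 / 26/75 = 3/13
P(X=2 | obs) = 1/5 / 26/75 = 15/26
argmax = 2

argmax_v P(X = v | obs) = 2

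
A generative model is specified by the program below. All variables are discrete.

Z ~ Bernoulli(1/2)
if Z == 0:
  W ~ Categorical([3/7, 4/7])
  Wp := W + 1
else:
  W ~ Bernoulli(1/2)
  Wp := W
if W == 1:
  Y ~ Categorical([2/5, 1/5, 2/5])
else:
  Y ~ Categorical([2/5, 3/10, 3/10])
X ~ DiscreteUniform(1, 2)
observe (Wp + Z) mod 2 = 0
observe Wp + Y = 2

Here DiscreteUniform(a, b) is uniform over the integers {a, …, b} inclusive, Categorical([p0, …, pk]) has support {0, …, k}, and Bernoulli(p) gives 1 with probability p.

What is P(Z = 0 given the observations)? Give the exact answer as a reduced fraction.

Enumerate traces; 4 have nonzero weight after conditioning:
  (Z=0, W=1, Y=0, X=1) weight 2/35
  (Z=0, W=1, Y=0, X=2) weight 2/35
  (Z=1, W=1, Y=1, X=1) weight 1/40
  (Z=1, W=1, Y=1, X=2) weight 1/40
Group by Z:
  weight(Z=0) = 4/35
  weight(Z=1) = 1/20
Total weight = 4/35 + 1/20 = 23/140
P(Z=0 | obs) = 4/35 / 23/140 = 16/23
P(Z=1 | obs) = 1/20 / 23/140 = 7/23

P(Z = 0 | obs) = 16/23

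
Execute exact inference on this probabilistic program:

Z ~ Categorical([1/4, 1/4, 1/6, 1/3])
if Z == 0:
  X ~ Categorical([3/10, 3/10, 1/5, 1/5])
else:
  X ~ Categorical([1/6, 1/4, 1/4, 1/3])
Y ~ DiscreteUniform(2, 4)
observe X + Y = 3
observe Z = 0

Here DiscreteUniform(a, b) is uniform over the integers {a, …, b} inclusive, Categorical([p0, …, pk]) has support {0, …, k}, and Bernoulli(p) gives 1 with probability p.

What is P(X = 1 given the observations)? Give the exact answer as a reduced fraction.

Enumerate traces; 2 have nonzero weight after conditioning:
  (Z=0, X=0, Y=3) weight 1/40
  (Z=0, X=1, Y=2) weight 1/40
Group by X:
  weight(X=0) = 1/40
  weight(X=1) = 1/40
Total weight = 1/40 + 1/40 = 1/20
P(X=0 | obs) = 1/40 / 1/20 = 1/2
P(X=1 | obs) = 1/40 / 1/20 = 1/2

P(X = 1 | obs) = 1/2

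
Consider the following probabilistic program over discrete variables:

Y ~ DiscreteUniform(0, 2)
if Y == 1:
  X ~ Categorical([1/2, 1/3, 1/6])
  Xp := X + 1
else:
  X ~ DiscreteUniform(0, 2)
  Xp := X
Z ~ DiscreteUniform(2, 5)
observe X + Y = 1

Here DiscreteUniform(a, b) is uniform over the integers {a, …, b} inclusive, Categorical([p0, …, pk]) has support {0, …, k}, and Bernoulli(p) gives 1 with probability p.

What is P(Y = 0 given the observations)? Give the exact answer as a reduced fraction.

Enumerate traces; 8 have nonzero weight after conditioning:
  (Y=0, X=1, Z=2) weight 1/36
  (Y=0, X=1, Z=3) weight 1/36
  (Y=0, X=1, Z=4) weight 1/36
  (Y=0, X=1, Z=5) weight 1/36
  (Y=1, X=0, Z=2) weight 1/24
  (Y=1, X=0, Z=3) weight 1/24
  (Y=1, X=0, Z=4) weight 1/24
  (Y=1, X=0, Z=5) weight 1/24
Group by Y:
  weight(Y=0) = 1/9
  weight(Y=1) = 1/6
Total weight = 1/9 + 1/6 = 5/18
P(Y=0 | obs) = 1/9 / 5/18 = 2/5
P(Y=1 | obs) = 1/6 / 5/18 = 3/5

P(Y = 0 | obs) = 2/5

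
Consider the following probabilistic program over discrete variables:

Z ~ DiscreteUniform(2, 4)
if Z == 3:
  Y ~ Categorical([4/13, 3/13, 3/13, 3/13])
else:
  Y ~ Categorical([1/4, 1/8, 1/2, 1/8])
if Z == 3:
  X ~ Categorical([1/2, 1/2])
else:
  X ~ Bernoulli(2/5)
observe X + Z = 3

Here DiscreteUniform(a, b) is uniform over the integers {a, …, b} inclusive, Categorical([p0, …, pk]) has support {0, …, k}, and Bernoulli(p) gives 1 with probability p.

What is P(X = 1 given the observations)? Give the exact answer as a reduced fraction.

P(X = 1 | obs) = 4/9

Enumerate traces; 8 have nonzero weight after conditioning:
  (Z=2, Y=0, X=1) weight 1/30
  (Z=2, Y=1, X=1) weight 1/60
  (Z=2, Y=2, X=1) weight 1/15
  (Z=2, Y=3, X=1) weight 1/60
  (Z=3, Y=0, X=0) weight 2/39
  (Z=3, Y=1, X=0) weight 1/26
  (Z=3, Y=2, X=0) weight 1/26
  (Z=3, Y=3, X=0) weight 1/26
Group by X:
  weight(X=0) = 1/6
  weight(X=1) = 2/15
Total weight = 1/6 + 2/15 = 3/10
P(X=0 | obs) = 1/6 / 3/10 = 5/9
P(X=1 | obs) = 2/15 / 3/10 = 4/9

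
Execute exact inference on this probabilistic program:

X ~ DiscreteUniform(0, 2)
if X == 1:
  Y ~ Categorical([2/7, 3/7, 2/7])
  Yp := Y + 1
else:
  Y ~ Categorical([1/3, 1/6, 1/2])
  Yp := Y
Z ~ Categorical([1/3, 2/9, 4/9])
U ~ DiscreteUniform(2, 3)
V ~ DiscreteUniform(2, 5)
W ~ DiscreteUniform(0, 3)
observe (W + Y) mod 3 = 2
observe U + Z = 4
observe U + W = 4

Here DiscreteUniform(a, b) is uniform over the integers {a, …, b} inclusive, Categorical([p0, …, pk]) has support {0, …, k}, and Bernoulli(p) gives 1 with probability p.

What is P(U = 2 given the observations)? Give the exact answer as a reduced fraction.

Enumerate traces; 24 have nonzero weight after conditioning:
  (X=0, Y=0, Z=2, U=2, V=2, W=2) weight 1/648
  (X=0, Y=0, Z=2, U=2, V=3, W=2) weight 1/648
  (X=0, Y=0, Z=2, U=2, V=4, W=2) weight 1/648
  (X=0, Y=0, Z=2, U=2, V=5, W=2) weight 1/648
  (X=0, Y=1, Z=1, U=3, V=2, W=1) weight 1/2592
  (X=0, Y=1, Z=1, U=3, V=3, W=1) weight 1/2592
  (X=0, Y=1, Z=1, U=3, V=4, W=1) weight 1/2592
  (X=0, Y=1, Z=1, U=3, V=5, W=1) weight 1/2592
  … 16 more
Group by U:
  weight(U=2) = 10/567
  weight(U=3) = 4/567
Total weight = 10/567 + 4/567 = 2/81
P(U=2 | obs) = 10/567 / 2/81 = 5/7
P(U=3 | obs) = 4/567 / 2/81 = 2/7

P(U = 2 | obs) = 5/7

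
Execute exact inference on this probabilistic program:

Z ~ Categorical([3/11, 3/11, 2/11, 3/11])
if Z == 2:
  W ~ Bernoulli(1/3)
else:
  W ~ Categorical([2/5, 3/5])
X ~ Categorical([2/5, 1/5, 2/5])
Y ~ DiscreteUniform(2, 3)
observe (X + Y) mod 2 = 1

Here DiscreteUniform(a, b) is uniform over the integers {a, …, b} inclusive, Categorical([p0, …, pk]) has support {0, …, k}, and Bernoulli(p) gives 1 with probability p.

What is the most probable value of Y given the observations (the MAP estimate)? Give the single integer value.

Enumerate traces; 24 have nonzero weight after conditioning:
  (Z=0, W=0, X=0, Y=3) weight 6/275
  (Z=0, W=0, X=1, Y=2) weight 3/275
  (Z=0, W=0, X=2, Y=3) weight 6/275
  (Z=0, W=1, X=0, Y=3) weight 9/275
  (Z=0, W=1, X=1, Y=2) weight 9/550
  (Z=0, W=1, X=2, Y=3) weight 9/275
  (Z=1, W=0, X=0, Y=3) weight 6/275
  (Z=1, W=0, X=1, Y=2) weight 3/275
  … 16 more
Group by Y:
  weight(Y=2) = 1/10
  weight(Y=3) = 2/5
Total weight = 1/10 + 2/5 = 1/2
P(Y=2 | obs) = 1/10 / 1/2 = 1/5
P(Y=3 | obs) = 2/5 / 1/2 = 4/5
argmax = 3

argmax_v P(Y = v | obs) = 3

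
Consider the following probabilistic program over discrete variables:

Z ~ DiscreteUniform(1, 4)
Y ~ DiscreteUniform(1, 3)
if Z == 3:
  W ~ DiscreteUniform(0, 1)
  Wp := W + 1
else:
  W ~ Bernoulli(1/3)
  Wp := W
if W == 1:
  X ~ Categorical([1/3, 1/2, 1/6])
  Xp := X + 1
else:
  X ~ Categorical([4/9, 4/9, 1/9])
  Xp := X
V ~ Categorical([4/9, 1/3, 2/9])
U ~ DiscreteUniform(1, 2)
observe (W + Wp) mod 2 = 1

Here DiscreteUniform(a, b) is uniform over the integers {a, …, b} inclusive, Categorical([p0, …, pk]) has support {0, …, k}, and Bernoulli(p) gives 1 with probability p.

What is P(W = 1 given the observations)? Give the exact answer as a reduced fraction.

P(W = 1 | obs) = 1/2

Enumerate traces; 108 have nonzero weight after conditioning:
  (Z=3, Y=1, W=0, X=0, V=0, U=1) weight 1/243
  (Z=3, Y=1, W=0, X=0, V=0, U=2) weight 1/243
  (Z=3, Y=1, W=0, X=0, V=1, U=1) weight 1/324
  (Z=3, Y=1, W=0, X=0, V=1, U=2) weight 1/324
  (Z=3, Y=1, W=0, X=0, V=2, U=1) weight 1/486
  (Z=3, Y=1, W=0, X=0, V=2, U=2) weight 1/486
  (Z=3, Y=1, W=0, X=1, V=0, U=1) weight 1/243
  (Z=3, Y=1, W=0, X=1, V=0, U=2) weight 1/243
  (Z=3, Y=1, W=1, X=0, V=0, U=1) weight 1/324
  … 99 more
Group by W:
  weight(W=0) = 1/8
  weight(W=1) = 1/8
Total weight = 1/8 + 1/8 = 1/4
P(W=0 | obs) = 1/8 / 1/4 = 1/2
P(W=1 | obs) = 1/8 / 1/4 = 1/2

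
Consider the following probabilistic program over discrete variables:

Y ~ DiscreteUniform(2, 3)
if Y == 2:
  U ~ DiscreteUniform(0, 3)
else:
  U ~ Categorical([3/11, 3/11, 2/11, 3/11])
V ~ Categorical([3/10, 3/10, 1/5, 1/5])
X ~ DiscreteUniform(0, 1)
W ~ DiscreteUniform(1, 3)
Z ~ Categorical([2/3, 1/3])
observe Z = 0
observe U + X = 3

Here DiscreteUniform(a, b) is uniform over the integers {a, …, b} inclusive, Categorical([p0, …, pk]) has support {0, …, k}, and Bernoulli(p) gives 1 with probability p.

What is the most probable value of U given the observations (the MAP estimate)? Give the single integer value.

argmax_v P(U = v | obs) = 3

Enumerate traces; 48 have nonzero weight after conditioning:
  (Y=2, U=2, V=0, X=1, W=1, Z=0) weight 1/240
  (Y=2, U=2, V=0, X=1, W=2, Z=0) weight 1/240
  (Y=2, U=2, V=0, X=1, W=3, Z=0) weight 1/240
  (Y=2, U=2, V=1, X=1, W=1, Z=0) weight 1/240
  (Y=2, U=2, V=1, X=1, W=2, Z=0) weight 1/240
  (Y=2, U=2, V=1, X=1, W=3, Z=0) weight 1/240
  (Y=2, U=2, V=2, X=1, W=1, Z=0) weight 1/360
  (Y=2, U=2, V=2, X=1, W=2, Z=0) weight 1/360
  (Y=2, U=3, V=0, X=0, W=1, Z=0) weight 1/240
  … 39 more
Group by U:
  weight(U=2) = 19/264
  weight(U=3) = 23/264
Total weight = 19/264 + 23/264 = 7/44
P(U=2 | obs) = 19/264 / 7/44 = 19/42
P(U=3 | obs) = 23/264 / 7/44 = 23/42
argmax = 3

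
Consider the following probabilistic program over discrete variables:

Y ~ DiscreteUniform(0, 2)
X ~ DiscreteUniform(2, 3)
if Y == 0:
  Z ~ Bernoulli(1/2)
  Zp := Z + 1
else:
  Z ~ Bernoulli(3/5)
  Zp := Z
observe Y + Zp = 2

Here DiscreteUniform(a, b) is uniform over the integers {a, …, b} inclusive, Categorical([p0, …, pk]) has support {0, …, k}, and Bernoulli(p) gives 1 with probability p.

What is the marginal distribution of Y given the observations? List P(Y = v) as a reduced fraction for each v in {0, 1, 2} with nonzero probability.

P(Y=0) = 1/3, P(Y=1) = 2/5, P(Y=2) = 4/15

Enumerate traces; 6 have nonzero weight after conditioning:
  (Y=0, X=2, Z=1) weight 1/12
  (Y=0, X=3, Z=1) weight 1/12
  (Y=1, X=2, Z=1) weight 1/10
  (Y=1, X=3, Z=1) weight 1/10
  (Y=2, X=2, Z=0) weight 1/15
  (Y=2, X=3, Z=0) weight 1/15
Group by Y:
  weight(Y=0) = 1/6
  weight(Y=1) = 1/5
  weight(Y=2) = 2/15
Total weight = 1/6 + 1/5 + 2/15 = 1/2
P(Y=0 | obs) = 1/6 / 1/2 = 1/3
P(Y=1 | obs) = 1/5 / 1/2 = 2/5
P(Y=2 | obs) = 2/15 / 1/2 = 4/15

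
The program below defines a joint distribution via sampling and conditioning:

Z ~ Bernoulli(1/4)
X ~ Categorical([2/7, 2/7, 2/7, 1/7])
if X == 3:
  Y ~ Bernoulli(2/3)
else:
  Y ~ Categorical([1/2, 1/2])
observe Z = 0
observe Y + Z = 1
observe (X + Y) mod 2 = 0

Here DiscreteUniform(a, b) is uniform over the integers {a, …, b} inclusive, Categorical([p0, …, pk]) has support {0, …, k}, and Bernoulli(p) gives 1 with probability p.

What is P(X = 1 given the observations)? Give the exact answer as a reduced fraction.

P(X = 1 | obs) = 3/5

Enumerate traces; 2 have nonzero weight after conditioning:
  (Z=0, X=1, Y=1) weight 3/28
  (Z=0, X=3, Y=1) weight 1/14
Group by X:
  weight(X=1) = 3/28
  weight(X=3) = 1/14
Total weight = 3/28 + 1/14 = 5/28
P(X=1 | obs) = 3/28 / 5/28 = 3/5
P(X=3 | obs) = 1/14 / 5/28 = 2/5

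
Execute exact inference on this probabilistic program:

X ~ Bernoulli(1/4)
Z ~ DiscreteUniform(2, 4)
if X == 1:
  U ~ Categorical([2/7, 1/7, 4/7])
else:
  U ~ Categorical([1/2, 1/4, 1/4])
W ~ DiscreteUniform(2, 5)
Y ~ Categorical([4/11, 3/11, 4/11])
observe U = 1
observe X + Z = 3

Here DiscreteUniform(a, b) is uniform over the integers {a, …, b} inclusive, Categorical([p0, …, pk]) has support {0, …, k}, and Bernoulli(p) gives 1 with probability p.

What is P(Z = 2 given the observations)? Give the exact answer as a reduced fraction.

Enumerate traces; 24 have nonzero weight after conditioning:
  (X=0, Z=3, U=1, W=2, Y=0) weight 1/176
  (X=0, Z=3, U=1, W=2, Y=1) weight 3/704
  (X=0, Z=3, U=1, W=2, Y=2) weight 1/176
  (X=0, Z=3, U=1, W=3, Y=0) weight 1/176
  (X=0, Z=3, U=1, W=3, Y=1) weight 3/704
  (X=0, Z=3, U=1, W=3, Y=2) weight 1/176
  (X=0, Z=3, U=1, W=4, Y=0) weight 1/176
  (X=0, Z=3, U=1, W=4, Y=1) weight 3/704
  (X=1, Z=2, U=1, W=2, Y=0) weight 1/924
  … 15 more
Group by Z:
  weight(Z=2) = 1/84
  weight(Z=3) = 1/16
Total weight = 1/84 + 1/16 = 25/336
P(Z=2 | obs) = 1/84 / 25/336 = 4/25
P(Z=3 | obs) = 1/16 / 25/336 = 21/25

P(Z = 2 | obs) = 4/25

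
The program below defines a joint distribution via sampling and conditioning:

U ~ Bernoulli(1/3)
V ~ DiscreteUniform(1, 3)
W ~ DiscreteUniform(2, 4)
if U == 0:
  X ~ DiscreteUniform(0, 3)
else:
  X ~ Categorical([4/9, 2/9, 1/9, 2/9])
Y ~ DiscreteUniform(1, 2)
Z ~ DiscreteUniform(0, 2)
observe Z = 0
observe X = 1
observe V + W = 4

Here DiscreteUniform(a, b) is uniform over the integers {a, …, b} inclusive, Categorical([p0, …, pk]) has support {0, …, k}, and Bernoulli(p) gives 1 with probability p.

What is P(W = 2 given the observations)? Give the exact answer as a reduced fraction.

Enumerate traces; 8 have nonzero weight after conditioning:
  (U=0, V=1, W=3, X=1, Y=1, Z=0) weight 1/324
  (U=0, V=1, W=3, X=1, Y=2, Z=0) weight 1/324
  (U=0, V=2, W=2, X=1, Y=1, Z=0) weight 1/324
  (U=0, V=2, W=2, X=1, Y=2, Z=0) weight 1/324
  (U=1, V=1, W=3, X=1, Y=1, Z=0) weight 1/729
  (U=1, V=1, W=3, X=1, Y=2, Z=0) weight 1/729
  (U=1, V=2, W=2, X=1, Y=1, Z=0) weight 1/729
  (U=1, V=2, W=2, X=1, Y=2, Z=0) weight 1/729
Group by W:
  weight(W=2) = 13/1458
  weight(W=3) = 13/1458
Total weight = 13/1458 + 13/1458 = 13/729
P(W=2 | obs) = 13/1458 / 13/729 = 1/2
P(W=3 | obs) = 13/1458 / 13/729 = 1/2

P(W = 2 | obs) = 1/2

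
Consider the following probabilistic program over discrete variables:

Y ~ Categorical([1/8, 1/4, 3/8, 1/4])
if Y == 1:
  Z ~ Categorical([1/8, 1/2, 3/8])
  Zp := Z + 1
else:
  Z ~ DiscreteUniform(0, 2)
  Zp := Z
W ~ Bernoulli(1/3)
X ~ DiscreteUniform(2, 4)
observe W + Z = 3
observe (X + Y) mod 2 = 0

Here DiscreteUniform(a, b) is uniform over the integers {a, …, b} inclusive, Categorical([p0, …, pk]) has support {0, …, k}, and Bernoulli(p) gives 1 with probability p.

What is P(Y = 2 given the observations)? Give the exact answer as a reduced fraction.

Enumerate traces; 6 have nonzero weight after conditioning:
  (Y=0, Z=2, W=1, X=2) weight 1/216
  (Y=0, Z=2, W=1, X=4) weight 1/216
  (Y=1, Z=2, W=1, X=3) weight 1/96
  (Y=2, Z=2, W=1, X=2) weight 1/72
  (Y=2, Z=2, W=1, X=4) weight 1/72
  (Y=3, Z=2, W=1, X=3) weight 1/108
Group by Y:
  weight(Y=0) = 1/108
  weight(Y=1) = 1/96
  weight(Y=2) = 1/36
  weight(Y=3) = 1/108
Total weight = 1/108 + 1/96 + 1/36 + 1/108 = 49/864
P(Y=0 | obs) = 1/108 / 49/864 = 8/49
P(Y=1 | obs) = 1/96 / 49/864 = 9/49
P(Y=2 | obs) = 1/36 / 49/864 = 24/49
P(Y=3 | obs) = 1/108 / 49/864 = 8/49

P(Y = 2 | obs) = 24/49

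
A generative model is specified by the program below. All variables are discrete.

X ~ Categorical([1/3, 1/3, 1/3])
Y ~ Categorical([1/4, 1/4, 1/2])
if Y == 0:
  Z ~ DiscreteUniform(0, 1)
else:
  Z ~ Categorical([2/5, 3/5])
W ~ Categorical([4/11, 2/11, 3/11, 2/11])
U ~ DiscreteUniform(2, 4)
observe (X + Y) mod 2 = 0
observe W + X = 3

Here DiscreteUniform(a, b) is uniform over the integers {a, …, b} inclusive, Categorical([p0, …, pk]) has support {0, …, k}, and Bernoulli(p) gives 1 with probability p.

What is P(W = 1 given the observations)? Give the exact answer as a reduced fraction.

P(W = 1 | obs) = 2/5

Enumerate traces; 30 have nonzero weight after conditioning:
  (X=0, Y=0, Z=0, W=3, U=2) weight 1/396
  (X=0, Y=0, Z=0, W=3, U=3) weight 1/396
  (X=0, Y=0, Z=0, W=3, U=4) weight 1/396
  (X=0, Y=0, Z=1, W=3, U=2) weight 1/396
  (X=0, Y=0, Z=1, W=3, U=3) weight 1/396
  (X=0, Y=0, Z=1, W=3, U=4) weight 1/396
  (X=0, Y=2, Z=0, W=3, U=2) weight 2/495
  (X=0, Y=2, Z=0, W=3, U=3) weight 2/495
  (X=1, Y=1, Z=0, W=2, U=2) weight 1/330
  (X=2, Y=0, Z=0, W=1, U=2) weight 1/396
  … 20 more
Group by W:
  weight(W=1) = 1/22
  weight(W=2) = 1/44
  weight(W=3) = 1/22
Total weight = 1/22 + 1/44 + 1/22 = 5/44
P(W=1 | obs) = 1/22 / 5/44 = 2/5
P(W=2 | obs) = 1/44 / 5/44 = 1/5
P(W=3 | obs) = 1/22 / 5/44 = 2/5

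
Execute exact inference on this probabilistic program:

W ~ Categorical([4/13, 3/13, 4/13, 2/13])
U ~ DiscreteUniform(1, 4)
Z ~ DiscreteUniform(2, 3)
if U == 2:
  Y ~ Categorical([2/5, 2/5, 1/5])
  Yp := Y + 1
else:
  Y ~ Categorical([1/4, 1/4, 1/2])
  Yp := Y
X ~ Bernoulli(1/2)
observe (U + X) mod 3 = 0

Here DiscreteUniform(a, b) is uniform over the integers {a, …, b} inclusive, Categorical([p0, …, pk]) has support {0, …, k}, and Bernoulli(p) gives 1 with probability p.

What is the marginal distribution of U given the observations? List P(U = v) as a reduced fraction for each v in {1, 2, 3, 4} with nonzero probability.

Enumerate traces; 48 have nonzero weight after conditioning:
  (W=0, U=2, Z=2, Y=0, X=1) weight 1/130
  (W=0, U=2, Z=2, Y=1, X=1) weight 1/130
  (W=0, U=2, Z=2, Y=2, X=1) weight 1/260
  (W=0, U=2, Z=3, Y=0, X=1) weight 1/130
  (W=0, U=2, Z=3, Y=1, X=1) weight 1/130
  (W=0, U=2, Z=3, Y=2, X=1) weight 1/260
  (W=0, U=3, Z=2, Y=0, X=0) weight 1/208
  (W=0, U=3, Z=2, Y=1, X=0) weight 1/208
  … 40 more
Group by U:
  weight(U=2) = 1/8
  weight(U=3) = 1/8
Total weight = 1/8 + 1/8 = 1/4
P(U=2 | obs) = 1/8 / 1/4 = 1/2
P(U=3 | obs) = 1/8 / 1/4 = 1/2

P(U=2) = 1/2, P(U=3) = 1/2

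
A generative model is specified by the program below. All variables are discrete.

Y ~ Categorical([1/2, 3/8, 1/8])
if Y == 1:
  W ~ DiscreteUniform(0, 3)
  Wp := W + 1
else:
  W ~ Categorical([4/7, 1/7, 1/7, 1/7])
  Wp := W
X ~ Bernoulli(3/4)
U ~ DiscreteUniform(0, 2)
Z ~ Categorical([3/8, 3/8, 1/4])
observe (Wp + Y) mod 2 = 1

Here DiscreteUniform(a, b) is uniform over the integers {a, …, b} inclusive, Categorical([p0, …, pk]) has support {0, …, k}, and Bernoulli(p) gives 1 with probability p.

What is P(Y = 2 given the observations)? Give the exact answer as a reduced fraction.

Enumerate traces; 108 have nonzero weight after conditioning:
  (Y=0, W=1, X=0, U=0, Z=0) weight 1/448
  (Y=0, W=1, X=0, U=0, Z=1) weight 1/448
  (Y=0, W=1, X=0, U=0, Z=2) weight 1/672
  (Y=0, W=1, X=0, U=1, Z=0) weight 1/448
  (Y=0, W=1, X=0, U=1, Z=1) weight 1/448
  (Y=0, W=1, X=0, U=1, Z=2) weight 1/672
  (Y=0, W=1, X=0, U=2, Z=0) weight 1/448
  (Y=0, W=1, X=0, U=2, Z=1) weight 1/448
  (Y=1, W=1, X=0, U=0, Z=0) weight 3/1024
  (Y=2, W=1, X=0, U=0, Z=0) weight 1/1792
  … 98 more
Group by Y:
  weight(Y=0) = 1/7
  weight(Y=1) = 3/16
  weight(Y=2) = 1/28
Total weight = 1/7 + 3/16 + 1/28 = 41/112
P(Y=0 | obs) = 1/7 / 41/112 = 16/41
P(Y=1 | obs) = 3/16 / 41/112 = 21/41
P(Y=2 | obs) = 1/28 / 41/112 = 4/41

P(Y = 2 | obs) = 4/41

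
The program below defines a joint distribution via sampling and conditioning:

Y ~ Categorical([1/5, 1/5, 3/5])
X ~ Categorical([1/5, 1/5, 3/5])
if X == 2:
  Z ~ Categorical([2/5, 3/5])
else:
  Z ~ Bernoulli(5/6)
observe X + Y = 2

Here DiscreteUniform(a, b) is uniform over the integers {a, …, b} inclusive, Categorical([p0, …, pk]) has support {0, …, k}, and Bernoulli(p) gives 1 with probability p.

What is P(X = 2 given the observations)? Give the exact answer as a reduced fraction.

Enumerate traces; 6 have nonzero weight after conditioning:
  (Y=0, X=2, Z=0) weight 6/125
  (Y=0, X=2, Z=1) weight 9/125
  (Y=1, X=1, Z=0) weight 1/150
  (Y=1, X=1, Z=1) weight 1/30
  (Y=2, X=0, Z=0) weight 1/50
  (Y=2, X=0, Z=1) weight 1/10
Group by X:
  weight(X=0) = 3/25
  weight(X=1) = 1/25
  weight(X=2) = 3/25
Total weight = 3/25 + 1/25 + 3/25 = 7/25
P(X=0 | obs) = 3/25 / 7/25 = 3/7
P(X=1 | obs) = 1/25 / 7/25 = 1/7
P(X=2 | obs) = 3/25 / 7/25 = 3/7

P(X = 2 | obs) = 3/7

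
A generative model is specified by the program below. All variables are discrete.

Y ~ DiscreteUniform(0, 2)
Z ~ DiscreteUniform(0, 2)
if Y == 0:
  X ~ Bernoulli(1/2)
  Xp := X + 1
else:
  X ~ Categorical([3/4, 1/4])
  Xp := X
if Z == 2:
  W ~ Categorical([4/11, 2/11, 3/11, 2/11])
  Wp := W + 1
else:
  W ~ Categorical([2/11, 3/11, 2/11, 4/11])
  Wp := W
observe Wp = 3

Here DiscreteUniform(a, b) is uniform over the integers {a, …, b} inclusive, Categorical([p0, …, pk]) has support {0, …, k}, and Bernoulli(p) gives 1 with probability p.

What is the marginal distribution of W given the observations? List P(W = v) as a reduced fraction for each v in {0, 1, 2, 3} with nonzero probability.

P(W=2) = 3/11, P(W=3) = 8/11

Enumerate traces; 18 have nonzero weight after conditioning:
  (Y=0, Z=0, X=0, W=3) weight 2/99
  (Y=0, Z=0, X=1, W=3) weight 2/99
  (Y=0, Z=1, X=0, W=3) weight 2/99
  (Y=0, Z=1, X=1, W=3) weight 2/99
  (Y=0, Z=2, X=0, W=2) weight 1/66
  (Y=0, Z=2, X=1, W=2) weight 1/66
  (Y=1, Z=0, X=0, W=3) weight 1/33
  (Y=1, Z=0, X=1, W=3) weight 1/99
  … 10 more
Group by W:
  weight(W=2) = 1/11
  weight(W=3) = 8/33
Total weight = 1/11 + 8/33 = 1/3
P(W=2 | obs) = 1/11 / 1/3 = 3/11
P(W=3 | obs) = 8/33 / 1/3 = 8/11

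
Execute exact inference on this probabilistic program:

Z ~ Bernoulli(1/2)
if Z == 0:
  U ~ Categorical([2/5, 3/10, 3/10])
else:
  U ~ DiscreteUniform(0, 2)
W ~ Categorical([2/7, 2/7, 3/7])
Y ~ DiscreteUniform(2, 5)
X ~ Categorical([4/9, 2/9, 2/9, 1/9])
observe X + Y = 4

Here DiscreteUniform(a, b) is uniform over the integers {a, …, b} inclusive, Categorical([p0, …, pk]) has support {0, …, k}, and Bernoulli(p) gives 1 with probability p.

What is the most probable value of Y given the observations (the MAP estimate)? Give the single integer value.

argmax_v P(Y = v | obs) = 4

Enumerate traces; 54 have nonzero weight after conditioning:
  (Z=0, U=0, W=0, Y=2, X=2) weight 1/315
  (Z=0, U=0, W=0, Y=3, X=1) weight 1/315
  (Z=0, U=0, W=0, Y=4, X=0) weight 2/315
  (Z=0, U=0, W=1, Y=2, X=2) weight 1/315
  (Z=0, U=0, W=1, Y=3, X=1) weight 1/315
  (Z=0, U=0, W=1, Y=4, X=0) weight 2/315
  (Z=0, U=0, W=2, Y=2, X=2) weight 1/210
  (Z=0, U=0, W=2, Y=3, X=1) weight 1/210
  … 46 more
Group by Y:
  weight(Y=2) = 1/18
  weight(Y=3) = 1/18
  weight(Y=4) = 1/9
Total weight = 1/18 + 1/18 + 1/9 = 2/9
P(Y=2 | obs) = 1/18 / 2/9 = 1/4
P(Y=3 | obs) = 1/18 / 2/9 = 1/4
P(Y=4 | obs) = 1/9 / 2/9 = 1/2
argmax = 4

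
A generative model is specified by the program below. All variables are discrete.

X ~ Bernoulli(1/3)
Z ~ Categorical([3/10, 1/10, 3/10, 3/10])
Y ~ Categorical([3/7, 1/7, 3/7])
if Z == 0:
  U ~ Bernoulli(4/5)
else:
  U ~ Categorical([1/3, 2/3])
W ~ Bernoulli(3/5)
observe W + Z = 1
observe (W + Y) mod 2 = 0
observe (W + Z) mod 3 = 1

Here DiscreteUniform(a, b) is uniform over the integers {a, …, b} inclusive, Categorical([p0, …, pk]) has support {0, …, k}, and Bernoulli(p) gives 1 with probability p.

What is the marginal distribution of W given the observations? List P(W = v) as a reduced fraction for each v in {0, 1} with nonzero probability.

Enumerate traces; 12 have nonzero weight after conditioning:
  (X=0, Z=0, Y=1, U=0, W=1) weight 3/875
  (X=0, Z=0, Y=1, U=1, W=1) weight 12/875
  (X=0, Z=1, Y=0, U=0, W=0) weight 2/525
  (X=0, Z=1, Y=0, U=1, W=0) weight 4/525
  (X=0, Z=1, Y=2, U=0, W=0) weight 2/525
  (X=0, Z=1, Y=2, U=1, W=0) weight 4/525
  (X=1, Z=0, Y=1, U=0, W=1) weight 3/1750
  (X=1, Z=0, Y=1, U=1, W=1) weight 6/875
  … 4 more
Group by W:
  weight(W=0) = 6/175
  weight(W=1) = 9/350
Total weight = 6/175 + 9/350 = 3/50
P(W=0 | obs) = 6/175 / 3/50 = 4/7
P(W=1 | obs) = 9/350 / 3/50 = 3/7

P(W=0) = 4/7, P(W=1) = 3/7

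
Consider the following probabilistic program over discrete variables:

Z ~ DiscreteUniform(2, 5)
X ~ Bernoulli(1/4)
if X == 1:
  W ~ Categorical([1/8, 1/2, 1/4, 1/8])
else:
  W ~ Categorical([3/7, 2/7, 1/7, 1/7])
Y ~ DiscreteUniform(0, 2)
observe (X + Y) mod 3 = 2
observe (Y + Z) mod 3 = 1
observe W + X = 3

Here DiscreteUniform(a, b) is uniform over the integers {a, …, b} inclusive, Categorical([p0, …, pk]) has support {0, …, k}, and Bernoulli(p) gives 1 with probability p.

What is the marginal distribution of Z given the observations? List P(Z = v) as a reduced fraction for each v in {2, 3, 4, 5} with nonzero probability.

P(Z=2) = 12/31, P(Z=3) = 7/31, P(Z=5) = 12/31

Enumerate traces; 3 have nonzero weight after conditioning:
  (Z=2, X=0, W=3, Y=2) weight 1/112
  (Z=3, X=1, W=2, Y=1) weight 1/192
  (Z=5, X=0, W=3, Y=2) weight 1/112
Group by Z:
  weight(Z=2) = 1/112
  weight(Z=3) = 1/192
  weight(Z=5) = 1/112
Total weight = 1/112 + 1/192 + 1/112 = 31/1344
P(Z=2 | obs) = 1/112 / 31/1344 = 12/31
P(Z=3 | obs) = 1/192 / 31/1344 = 7/31
P(Z=5 | obs) = 1/112 / 31/1344 = 12/31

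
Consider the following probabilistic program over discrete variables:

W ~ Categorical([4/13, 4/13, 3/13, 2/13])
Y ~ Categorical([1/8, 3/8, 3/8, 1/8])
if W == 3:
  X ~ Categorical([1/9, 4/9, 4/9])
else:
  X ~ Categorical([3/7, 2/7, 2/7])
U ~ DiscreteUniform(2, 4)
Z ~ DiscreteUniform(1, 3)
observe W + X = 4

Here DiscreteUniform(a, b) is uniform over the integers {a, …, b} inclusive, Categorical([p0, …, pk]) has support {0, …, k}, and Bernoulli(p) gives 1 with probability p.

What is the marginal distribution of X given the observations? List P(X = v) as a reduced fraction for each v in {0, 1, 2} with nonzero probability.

P(X=1) = 28/55, P(X=2) = 27/55

Enumerate traces; 72 have nonzero weight after conditioning:
  (W=2, Y=0, X=2, U=2, Z=1) weight 1/1092
  (W=2, Y=0, X=2, U=2, Z=2) weight 1/1092
  (W=2, Y=0, X=2, U=2, Z=3) weight 1/1092
  (W=2, Y=0, X=2, U=3, Z=1) weight 1/1092
  (W=2, Y=0, X=2, U=3, Z=2) weight 1/1092
  (W=2, Y=0, X=2, U=3, Z=3) weight 1/1092
  (W=2, Y=0, X=2, U=4, Z=1) weight 1/1092
  (W=2, Y=0, X=2, U=4, Z=2) weight 1/1092
  (W=3, Y=0, X=1, U=2, Z=1) weight 1/1053
  … 63 more
Group by X:
  weight(X=1) = 8/117
  weight(X=2) = 6/91
Total weight = 8/117 + 6/91 = 110/819
P(X=1 | obs) = 8/117 / 110/819 = 28/55
P(X=2 | obs) = 6/91 / 110/819 = 27/55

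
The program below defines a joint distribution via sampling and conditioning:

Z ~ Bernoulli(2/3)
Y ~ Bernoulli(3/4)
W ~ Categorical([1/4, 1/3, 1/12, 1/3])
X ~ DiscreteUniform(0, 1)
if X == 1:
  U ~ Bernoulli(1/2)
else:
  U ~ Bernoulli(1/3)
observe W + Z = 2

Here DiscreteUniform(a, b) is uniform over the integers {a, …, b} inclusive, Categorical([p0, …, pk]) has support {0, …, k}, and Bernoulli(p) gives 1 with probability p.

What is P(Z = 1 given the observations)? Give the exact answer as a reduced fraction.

Enumerate traces; 16 have nonzero weight after conditioning:
  (Z=0, Y=0, W=2, X=0, U=0) weight 1/432
  (Z=0, Y=0, W=2, X=0, U=1) weight 1/864
  (Z=0, Y=0, W=2, X=1, U=0) weight 1/576
  (Z=0, Y=0, W=2, X=1, U=1) weight 1/576
  (Z=0, Y=1, W=2, X=0, U=0) weight 1/144
  (Z=0, Y=1, W=2, X=0, U=1) weight 1/288
  (Z=0, Y=1, W=2, X=1, U=0) weight 1/192
  (Z=0, Y=1, W=2, X=1, U=1) weight 1/192
  (Z=1, Y=0, W=1, X=0, U=0) weight 1/54
  … 7 more
Group by Z:
  weight(Z=0) = 1/36
  weight(Z=1) = 2/9
Total weight = 1/36 + 2/9 = 1/4
P(Z=0 | obs) = 1/36 / 1/4 = 1/9
P(Z=1 | obs) = 2/9 / 1/4 = 8/9

P(Z = 1 | obs) = 8/9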